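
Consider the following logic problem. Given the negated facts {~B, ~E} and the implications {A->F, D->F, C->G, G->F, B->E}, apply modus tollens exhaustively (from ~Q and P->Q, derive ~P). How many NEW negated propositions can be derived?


Initial negated facts: {~B, ~E}
Apply modus tollens to closure:
  (no implication fires)
Final negated: {~B, ~E}
New negations: {(none)}
Count = 0

0


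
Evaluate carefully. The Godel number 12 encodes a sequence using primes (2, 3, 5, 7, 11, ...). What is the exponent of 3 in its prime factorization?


Factorize 12 by dividing by 3 repeatedly.
Division steps: 3 divides 12 exactly 1 time(s).
Exponent of 3 = 1

1


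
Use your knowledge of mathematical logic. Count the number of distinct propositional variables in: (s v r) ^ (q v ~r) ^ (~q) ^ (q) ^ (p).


Identify each variable that appears in the formula.
Variables found: p, q, r, s
Count = 4

4


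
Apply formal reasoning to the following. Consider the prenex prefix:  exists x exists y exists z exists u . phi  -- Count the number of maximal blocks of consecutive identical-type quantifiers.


Quantifier-type sequence: E E E E  (A=forall, E=exists)
Group into maximal same-type runs:
  Ex4
Number of blocks = 1

1


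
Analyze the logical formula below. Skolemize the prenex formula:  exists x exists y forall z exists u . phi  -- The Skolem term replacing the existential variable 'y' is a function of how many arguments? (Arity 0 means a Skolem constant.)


Quantifier prefix: exists x exists y forall z exists u
'y' is existentially quantified at position 2.
No universal quantifiers precede it.
Skolem function arity = 0 (a Skolem constant)

0


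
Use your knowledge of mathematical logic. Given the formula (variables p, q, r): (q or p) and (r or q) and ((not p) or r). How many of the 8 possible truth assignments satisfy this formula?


Evaluate all 8 assignments for p, q, r:
p=0, q=0, r=0: 0
p=0, q=0, r=1: 0
p=0, q=1, r=0: 1
p=0, q=1, r=1: 1
p=1, q=0, r=0: 0
p=1, q=0, r=1: 1
p=1, q=1, r=0: 0
p=1, q=1, r=1: 1
Satisfying count = 4

4


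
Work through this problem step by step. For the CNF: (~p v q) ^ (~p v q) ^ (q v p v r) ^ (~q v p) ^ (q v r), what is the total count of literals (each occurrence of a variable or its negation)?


Counting literals in each clause:
Clause 1: 2 literal(s)
Clause 2: 2 literal(s)
Clause 3: 3 literal(s)
Clause 4: 2 literal(s)
Clause 5: 2 literal(s)
Total = 11

11


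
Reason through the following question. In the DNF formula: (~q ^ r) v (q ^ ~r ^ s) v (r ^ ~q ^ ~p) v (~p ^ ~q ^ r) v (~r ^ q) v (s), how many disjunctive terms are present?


A DNF formula is a disjunction of terms (conjunctions).
Terms are separated by v.
Counting the disjuncts: 6 terms.

6


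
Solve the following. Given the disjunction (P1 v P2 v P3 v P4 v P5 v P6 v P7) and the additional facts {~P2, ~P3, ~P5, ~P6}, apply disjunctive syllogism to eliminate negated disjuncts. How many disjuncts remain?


Original disjuncts (7): P1, P2, P3, P4, P5, P6, P7
Negated (eliminate): ~P2, ~P3, ~P5, ~P6
Remaining disjuncts: P1, P4, P7
Count = 7 - 4 = 3

3


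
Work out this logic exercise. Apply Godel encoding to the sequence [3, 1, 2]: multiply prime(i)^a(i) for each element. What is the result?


Encode each element as an exponent of the corresponding prime:
  2^3 = 8
  3^1 = 3
  5^2 = 25
Product = 8 * 3 * 25 = 600

600


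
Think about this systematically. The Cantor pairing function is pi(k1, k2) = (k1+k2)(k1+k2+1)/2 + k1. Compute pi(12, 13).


k1 + k2 = 25
(k1+k2)(k1+k2+1)/2 = 25 * 26 / 2 = 325
pi = 325 + 12 = 337

337


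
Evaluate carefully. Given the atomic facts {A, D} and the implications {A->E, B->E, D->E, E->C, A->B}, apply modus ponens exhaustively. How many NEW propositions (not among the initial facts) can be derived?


Initial facts: {A, D}
Apply modus ponens to closure:
  A and A->E  =>  E
  E and E->C  =>  C
  A and A->B  =>  B
Final known: {A, B, C, D, E}
New propositions: {B, C, E}
Count = 3

3


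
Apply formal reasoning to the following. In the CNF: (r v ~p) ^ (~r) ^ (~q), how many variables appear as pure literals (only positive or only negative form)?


Check each variable for pure literal status:
p: pure negative
q: pure negative
r: mixed (not pure)
Pure literal count = 2

2


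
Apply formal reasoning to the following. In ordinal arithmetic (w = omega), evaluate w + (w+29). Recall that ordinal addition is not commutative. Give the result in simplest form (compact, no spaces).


Compute w + (w+29).
Ordinal + is associative but NOT commutative; for finite n>0, n + w = w but w + n stays w+n.
w + (w+29) = (w+w) + 29 = w*2+29.
Result = w*2+29

w*2+29


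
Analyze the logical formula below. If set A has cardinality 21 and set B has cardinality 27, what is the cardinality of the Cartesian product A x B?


The Cartesian product A x B contains all ordered pairs (a, b).
|A x B| = |A| * |B| = 21 * 27 = 567

567


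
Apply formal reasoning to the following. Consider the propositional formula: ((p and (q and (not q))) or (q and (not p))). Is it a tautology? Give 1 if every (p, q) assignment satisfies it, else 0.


Check all 4 assignments:
p=0, q=0: 0
p=0, q=1: 1
p=1, q=0: 0
p=1, q=1: 0
Satisfying count = 1/4.
Tautology iff count = 4: no.

0


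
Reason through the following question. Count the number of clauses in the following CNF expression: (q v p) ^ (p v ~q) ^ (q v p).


A CNF formula is a conjunction of clauses.
Clauses are separated by ^.
Counting the conjuncts: 3 clauses.

3


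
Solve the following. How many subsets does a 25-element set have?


The power set of a set with n elements has 2^n elements.
|P(S)| = 2^25 = 33554432

33554432


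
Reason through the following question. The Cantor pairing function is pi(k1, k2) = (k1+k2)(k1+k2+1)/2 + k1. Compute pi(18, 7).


k1 + k2 = 25
(k1+k2)(k1+k2+1)/2 = 25 * 26 / 2 = 325
pi = 325 + 18 = 343

343


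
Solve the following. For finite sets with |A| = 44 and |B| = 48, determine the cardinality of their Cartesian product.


The Cartesian product A x B contains all ordered pairs (a, b).
|A x B| = |A| * |B| = 44 * 48 = 2112

2112


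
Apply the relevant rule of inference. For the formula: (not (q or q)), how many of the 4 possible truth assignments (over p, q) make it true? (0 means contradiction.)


Check all 4 assignments:
p=0, q=0: 1
p=0, q=1: 0
p=1, q=0: 1
p=1, q=1: 0
Count of True = 2

2


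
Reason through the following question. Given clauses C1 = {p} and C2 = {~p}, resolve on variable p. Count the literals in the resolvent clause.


Remove p from C1 and ~p from C2.
C1 remainder: {}
C2 remainder: {}
Union (resolvent): {} (empty clause)
Resolvent has 0 literal(s).

0


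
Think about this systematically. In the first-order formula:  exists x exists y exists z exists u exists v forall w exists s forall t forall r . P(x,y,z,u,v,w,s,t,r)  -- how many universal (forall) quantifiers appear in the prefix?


Quantifier prefix: exists x exists y exists z exists u exists v forall w exists s forall t forall r
Mark each quantifier type:
  E E E E E U E U U
Universal count = 3, Existential count = 6
Asked for universal (forall) quantifiers: 3

3


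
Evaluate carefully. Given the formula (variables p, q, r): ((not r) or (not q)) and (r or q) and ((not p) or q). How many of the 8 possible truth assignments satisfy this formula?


Evaluate all 8 assignments for p, q, r:
p=0, q=0, r=0: 0
p=0, q=0, r=1: 1
p=0, q=1, r=0: 1
p=0, q=1, r=1: 0
p=1, q=0, r=0: 0
p=1, q=0, r=1: 0
p=1, q=1, r=0: 1
p=1, q=1, r=1: 0
Satisfying count = 3

3


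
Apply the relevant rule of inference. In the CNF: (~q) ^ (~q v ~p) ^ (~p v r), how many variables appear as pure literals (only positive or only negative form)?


Check each variable for pure literal status:
p: pure negative
q: pure negative
r: pure positive
Pure literal count = 3

3


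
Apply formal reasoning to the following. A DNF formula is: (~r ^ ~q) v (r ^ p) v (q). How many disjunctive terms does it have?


A DNF formula is a disjunction of terms (conjunctions).
Terms are separated by v.
Counting the disjuncts: 3 terms.

3


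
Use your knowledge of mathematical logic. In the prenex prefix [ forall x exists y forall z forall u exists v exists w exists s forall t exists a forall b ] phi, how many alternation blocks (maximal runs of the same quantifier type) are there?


Quantifier-type sequence: A E A A E E E A E A  (A=forall, E=exists)
Group into maximal same-type runs:
  Ax1 | Ex1 | Ax2 | Ex3 | Ax1 | Ex1 | Ax1
Number of blocks = 7

7


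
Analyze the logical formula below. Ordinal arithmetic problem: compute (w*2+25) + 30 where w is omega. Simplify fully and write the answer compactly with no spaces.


Compute (w*2+25) + 30.
Ordinal + is associative but NOT commutative; for finite n>0, n + w = w but w + n stays w+n.
By associativity: (w*2+25) + 30 = w*2 + (25+30) = w*2+55.
Result = w*2+55

w*2+55


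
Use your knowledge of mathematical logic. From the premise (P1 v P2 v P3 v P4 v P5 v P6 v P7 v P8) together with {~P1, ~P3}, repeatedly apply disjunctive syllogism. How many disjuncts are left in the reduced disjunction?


Original disjuncts (8): P1, P2, P3, P4, P5, P6, P7, P8
Negated (eliminate): ~P1, ~P3
Remaining disjuncts: P2, P4, P5, P6, P7, P8
Count = 8 - 2 = 6

6


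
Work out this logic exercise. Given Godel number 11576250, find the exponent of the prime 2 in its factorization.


Factorize 11576250 by dividing by 2 repeatedly.
Division steps: 2 divides 11576250 exactly 1 time(s).
Exponent of 2 = 1

1


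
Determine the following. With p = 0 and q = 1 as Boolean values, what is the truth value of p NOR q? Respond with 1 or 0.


p = 0, q = 1
Operation: p NOR q
Evaluate: 0 NOR 1 = 0

0


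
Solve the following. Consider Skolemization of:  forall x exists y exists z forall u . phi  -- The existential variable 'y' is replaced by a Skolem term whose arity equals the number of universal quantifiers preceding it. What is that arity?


Quantifier prefix: forall x exists y exists z forall u
'y' is existentially quantified at position 2.
Universal variables preceding it: x
Skolem function arity = 1

1


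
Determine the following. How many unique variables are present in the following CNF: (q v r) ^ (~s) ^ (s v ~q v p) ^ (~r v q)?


Identify each variable that appears in the formula.
Variables found: p, q, r, s
Count = 4

4


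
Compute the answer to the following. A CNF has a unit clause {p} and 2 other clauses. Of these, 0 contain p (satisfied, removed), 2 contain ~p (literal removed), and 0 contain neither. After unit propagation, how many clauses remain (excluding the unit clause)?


Satisfied (removed): 0
Shortened (remain): 2
Unchanged (remain): 0
Remaining = 2 + 0 = 2

2


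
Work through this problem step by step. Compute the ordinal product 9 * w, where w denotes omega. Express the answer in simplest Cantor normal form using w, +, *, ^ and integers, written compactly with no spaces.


Compute 9 * w.
Ordinal * is associative and left-distributive over +, but NOT commutative; for finite n>1, n*w = w but w*n stays w*n.
For finite n>0, n * w = sup{n*k : k<w} = w. So 9 * w = w.
Result = w

w


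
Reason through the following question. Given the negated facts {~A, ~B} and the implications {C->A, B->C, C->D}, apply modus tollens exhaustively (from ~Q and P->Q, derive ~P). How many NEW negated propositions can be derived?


Initial negated facts: {~A, ~B}
Apply modus tollens to closure:
  ~A and C->A  =>  ~C
Final negated: {~A, ~B, ~C}
New negations: {~C}
Count = 1

1


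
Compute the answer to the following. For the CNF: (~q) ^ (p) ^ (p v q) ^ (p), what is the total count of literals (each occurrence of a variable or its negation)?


Counting literals in each clause:
Clause 1: 1 literal(s)
Clause 2: 1 literal(s)
Clause 3: 2 literal(s)
Clause 4: 1 literal(s)
Total = 5

5


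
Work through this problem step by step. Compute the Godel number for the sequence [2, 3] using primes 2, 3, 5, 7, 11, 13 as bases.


Encode each element as an exponent of the corresponding prime:
  2^2 = 4
  3^3 = 27
Product = 4 * 27 = 108

108


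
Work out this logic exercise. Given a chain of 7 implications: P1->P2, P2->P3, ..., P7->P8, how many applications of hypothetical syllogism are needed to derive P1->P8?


With 7 implications in a chain connecting 8 propositions:
P1->P2, P2->P3, ..., P7->P8
Steps needed = (number of implications) - 1 = 7 - 1 = 6

6


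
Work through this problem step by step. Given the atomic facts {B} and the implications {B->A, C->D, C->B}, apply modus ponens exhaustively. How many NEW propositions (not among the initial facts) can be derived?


Initial facts: {B}
Apply modus ponens to closure:
  B and B->A  =>  A
Final known: {A, B}
New propositions: {A}
Count = 1

1


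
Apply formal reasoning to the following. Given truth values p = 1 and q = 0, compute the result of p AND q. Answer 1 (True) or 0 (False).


p = 1, q = 0
Operation: p AND q
Evaluate: 1 AND 0 = 0

0


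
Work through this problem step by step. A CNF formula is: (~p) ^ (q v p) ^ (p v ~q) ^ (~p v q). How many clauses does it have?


A CNF formula is a conjunction of clauses.
Clauses are separated by ^.
Counting the conjuncts: 4 clauses.

4


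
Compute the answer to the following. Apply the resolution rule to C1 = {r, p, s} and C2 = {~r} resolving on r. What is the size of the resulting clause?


Remove r from C1 and ~r from C2.
C1 remainder: {p, s}
C2 remainder: {}
Union (resolvent): {p, s}
Resolvent has 2 literal(s).

2


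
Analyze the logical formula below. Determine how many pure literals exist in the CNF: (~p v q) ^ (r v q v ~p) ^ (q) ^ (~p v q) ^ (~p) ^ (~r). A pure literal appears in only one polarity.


Check each variable for pure literal status:
p: pure negative
q: pure positive
r: mixed (not pure)
Pure literal count = 2

2


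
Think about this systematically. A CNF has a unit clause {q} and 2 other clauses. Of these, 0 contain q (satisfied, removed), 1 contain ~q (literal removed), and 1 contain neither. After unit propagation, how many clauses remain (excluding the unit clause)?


Satisfied (removed): 0
Shortened (remain): 1
Unchanged (remain): 1
Remaining = 1 + 1 = 2

2


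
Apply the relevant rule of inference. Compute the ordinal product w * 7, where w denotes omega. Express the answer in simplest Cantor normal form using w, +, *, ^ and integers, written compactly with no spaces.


Compute w * 7.
Ordinal * is associative and left-distributive over +, but NOT commutative; for finite n>1, n*w = w but w*n stays w*n.
w * 7 means 7 copies of w concatenated: w*7.
Result = w*7

w*7


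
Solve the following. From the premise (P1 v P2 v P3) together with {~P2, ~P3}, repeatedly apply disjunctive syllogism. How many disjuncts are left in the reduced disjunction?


Original disjuncts (3): P1, P2, P3
Negated (eliminate): ~P2, ~P3
Remaining disjuncts: P1
Count = 3 - 2 = 1

1


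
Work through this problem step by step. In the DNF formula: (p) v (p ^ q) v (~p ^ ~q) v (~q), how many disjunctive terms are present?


A DNF formula is a disjunction of terms (conjunctions).
Terms are separated by v.
Counting the disjuncts: 4 terms.

4


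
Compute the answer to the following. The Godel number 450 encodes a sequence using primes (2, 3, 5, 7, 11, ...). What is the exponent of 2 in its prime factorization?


Factorize 450 by dividing by 2 repeatedly.
Division steps: 2 divides 450 exactly 1 time(s).
Exponent of 2 = 1

1


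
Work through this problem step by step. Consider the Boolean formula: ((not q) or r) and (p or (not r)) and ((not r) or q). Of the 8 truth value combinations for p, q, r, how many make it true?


Evaluate all 8 assignments for p, q, r:
p=0, q=0, r=0: 1
p=0, q=0, r=1: 0
p=0, q=1, r=0: 0
p=0, q=1, r=1: 0
p=1, q=0, r=0: 1
p=1, q=0, r=1: 0
p=1, q=1, r=0: 0
p=1, q=1, r=1: 1
Satisfying count = 3

3


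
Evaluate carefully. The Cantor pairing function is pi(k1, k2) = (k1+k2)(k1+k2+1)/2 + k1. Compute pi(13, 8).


k1 + k2 = 21
(k1+k2)(k1+k2+1)/2 = 21 * 22 / 2 = 231
pi = 231 + 13 = 244

244


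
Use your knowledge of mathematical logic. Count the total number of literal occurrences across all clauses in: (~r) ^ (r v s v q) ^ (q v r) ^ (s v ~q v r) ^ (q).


Counting literals in each clause:
Clause 1: 1 literal(s)
Clause 2: 3 literal(s)
Clause 3: 2 literal(s)
Clause 4: 3 literal(s)
Clause 5: 1 literal(s)
Total = 10

10


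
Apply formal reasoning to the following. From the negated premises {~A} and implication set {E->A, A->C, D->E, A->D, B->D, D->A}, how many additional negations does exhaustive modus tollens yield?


Initial negated facts: {~A}
Apply modus tollens to closure:
  ~A and E->A  =>  ~E
  ~E and D->E  =>  ~D
  ~D and B->D  =>  ~B
Final negated: {~A, ~B, ~D, ~E}
New negations: {~B, ~D, ~E}
Count = 3

3


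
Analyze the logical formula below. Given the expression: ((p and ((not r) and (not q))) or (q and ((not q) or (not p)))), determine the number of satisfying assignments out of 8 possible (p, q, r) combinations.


Check all 8 assignments:
p=0, q=0, r=0: 0
p=0, q=0, r=1: 0
p=0, q=1, r=0: 1
p=0, q=1, r=1: 1
p=1, q=0, r=0: 1
p=1, q=0, r=1: 0
p=1, q=1, r=0: 0
p=1, q=1, r=1: 0
Count of True = 3

3


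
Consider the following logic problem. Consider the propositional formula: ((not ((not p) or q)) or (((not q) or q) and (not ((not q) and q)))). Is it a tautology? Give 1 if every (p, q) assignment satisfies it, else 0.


Check all 4 assignments:
p=0, q=0: 1
p=0, q=1: 1
p=1, q=0: 1
p=1, q=1: 1
Satisfying count = 4/4.
Tautology iff count = 4: yes.

1


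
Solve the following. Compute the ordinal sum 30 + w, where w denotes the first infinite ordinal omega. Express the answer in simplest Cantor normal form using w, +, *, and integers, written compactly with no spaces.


Compute 30 + w.
Ordinal + is associative but NOT commutative; for finite n>0, n + w = w but w + n stays w+n.
Any finite left addend is absorbed by w on the right: 30 + w = w.
Result = w

w


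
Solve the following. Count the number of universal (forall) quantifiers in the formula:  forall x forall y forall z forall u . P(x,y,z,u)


Quantifier prefix: forall x forall y forall z forall u
Mark each quantifier type:
  U U U U
Universal count = 4, Existential count = 0
Asked for universal (forall) quantifiers: 4

4


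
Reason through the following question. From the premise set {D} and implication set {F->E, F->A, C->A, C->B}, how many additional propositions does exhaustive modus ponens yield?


Initial facts: {D}
Apply modus ponens to closure:
  (no implication fires)
Final known: {D}
New propositions: {(none)}
Count = 0

0


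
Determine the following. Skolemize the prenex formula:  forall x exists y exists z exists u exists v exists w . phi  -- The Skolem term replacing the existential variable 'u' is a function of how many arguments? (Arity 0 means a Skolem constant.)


Quantifier prefix: forall x exists y exists z exists u exists v exists w
'u' is existentially quantified at position 4.
Universal variables preceding it: x
Skolem function arity = 1

1


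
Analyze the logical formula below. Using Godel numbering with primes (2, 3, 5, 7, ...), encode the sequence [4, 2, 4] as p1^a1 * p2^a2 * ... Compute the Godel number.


Encode each element as an exponent of the corresponding prime:
  2^4 = 16
  3^2 = 9
  5^4 = 625
Product = 16 * 9 * 625 = 90000

90000


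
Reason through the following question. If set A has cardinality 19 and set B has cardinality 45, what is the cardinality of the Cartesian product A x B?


The Cartesian product A x B contains all ordered pairs (a, b).
|A x B| = |A| * |B| = 19 * 45 = 855

855


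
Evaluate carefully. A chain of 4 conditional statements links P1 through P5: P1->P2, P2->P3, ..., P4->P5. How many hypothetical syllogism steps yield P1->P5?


With 4 implications in a chain connecting 5 propositions:
P1->P2, P2->P3, ..., P4->P5
Steps needed = (number of implications) - 1 = 4 - 1 = 3

3


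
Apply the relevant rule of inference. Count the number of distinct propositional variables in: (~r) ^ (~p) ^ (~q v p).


Identify each variable that appears in the formula.
Variables found: p, q, r
Count = 3

3


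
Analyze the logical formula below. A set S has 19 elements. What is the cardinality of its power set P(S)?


The power set of a set with n elements has 2^n elements.
|P(S)| = 2^19 = 524288

524288


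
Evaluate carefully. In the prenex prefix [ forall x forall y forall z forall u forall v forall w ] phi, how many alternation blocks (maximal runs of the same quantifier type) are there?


Quantifier-type sequence: A A A A A A  (A=forall, E=exists)
Group into maximal same-type runs:
  Ax6
Number of blocks = 1

1


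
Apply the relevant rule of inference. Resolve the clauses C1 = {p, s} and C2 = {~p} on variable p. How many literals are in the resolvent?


Remove p from C1 and ~p from C2.
C1 remainder: {s}
C2 remainder: {}
Union (resolvent): {s}
Resolvent has 1 literal(s).

1


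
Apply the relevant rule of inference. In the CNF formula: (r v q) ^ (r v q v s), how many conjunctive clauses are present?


A CNF formula is a conjunction of clauses.
Clauses are separated by ^.
Counting the conjuncts: 2 clauses.

2


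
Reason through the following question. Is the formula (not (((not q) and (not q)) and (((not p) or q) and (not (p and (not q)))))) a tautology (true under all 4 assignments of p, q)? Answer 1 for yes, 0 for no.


Check all 4 assignments:
p=0, q=0: 0
p=0, q=1: 1
p=1, q=0: 1
p=1, q=1: 1
Satisfying count = 3/4.
Tautology iff count = 4: no.

0


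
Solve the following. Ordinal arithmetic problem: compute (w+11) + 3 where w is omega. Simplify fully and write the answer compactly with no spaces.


Compute (w+11) + 3.
Ordinal + is associative but NOT commutative; for finite n>0, n + w = w but w + n stays w+n.
By associativity: (w+11) + 3 = w + (11+3) = w+14.
Result = w+14

w+14


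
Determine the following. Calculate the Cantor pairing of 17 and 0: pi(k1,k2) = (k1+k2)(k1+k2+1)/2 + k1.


k1 + k2 = 17
(k1+k2)(k1+k2+1)/2 = 17 * 18 / 2 = 153
pi = 153 + 17 = 170

170


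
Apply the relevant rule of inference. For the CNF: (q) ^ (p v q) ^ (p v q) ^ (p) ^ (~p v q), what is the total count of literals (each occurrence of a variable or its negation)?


Counting literals in each clause:
Clause 1: 1 literal(s)
Clause 2: 2 literal(s)
Clause 3: 2 literal(s)
Clause 4: 1 literal(s)
Clause 5: 2 literal(s)
Total = 8

8


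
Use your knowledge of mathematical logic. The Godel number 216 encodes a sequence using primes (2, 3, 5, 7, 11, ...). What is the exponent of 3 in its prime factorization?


Factorize 216 by dividing by 3 repeatedly.
Division steps: 3 divides 216 exactly 3 time(s).
Exponent of 3 = 3

3


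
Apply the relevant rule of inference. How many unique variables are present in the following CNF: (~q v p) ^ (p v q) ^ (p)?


Identify each variable that appears in the formula.
Variables found: p, q
Count = 2

2


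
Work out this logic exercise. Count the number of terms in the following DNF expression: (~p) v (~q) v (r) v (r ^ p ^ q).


A DNF formula is a disjunction of terms (conjunctions).
Terms are separated by v.
Counting the disjuncts: 4 terms.

4


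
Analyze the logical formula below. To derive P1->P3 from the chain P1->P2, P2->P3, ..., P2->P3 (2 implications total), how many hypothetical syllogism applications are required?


With 2 implications in a chain connecting 3 propositions:
P1->P2, P2->P3, ..., P2->P3
Steps needed = (number of implications) - 1 = 2 - 1 = 1

1


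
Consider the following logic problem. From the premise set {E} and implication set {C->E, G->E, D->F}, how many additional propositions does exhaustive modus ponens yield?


Initial facts: {E}
Apply modus ponens to closure:
  (no implication fires)
Final known: {E}
New propositions: {(none)}
Count = 0

0


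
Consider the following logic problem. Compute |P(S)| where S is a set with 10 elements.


The power set of a set with n elements has 2^n elements.
|P(S)| = 2^10 = 1024

1024


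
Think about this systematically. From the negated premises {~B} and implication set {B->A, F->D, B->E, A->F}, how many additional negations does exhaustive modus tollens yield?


Initial negated facts: {~B}
Apply modus tollens to closure:
  (no implication fires)
Final negated: {~B}
New negations: {(none)}
Count = 0

0


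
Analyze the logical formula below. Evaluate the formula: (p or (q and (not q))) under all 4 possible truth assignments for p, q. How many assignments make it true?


Check all 4 assignments:
p=0, q=0: 0
p=0, q=1: 0
p=1, q=0: 1
p=1, q=1: 1
Count of True = 2

2


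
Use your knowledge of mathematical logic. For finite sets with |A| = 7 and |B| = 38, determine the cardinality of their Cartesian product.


The Cartesian product A x B contains all ordered pairs (a, b).
|A x B| = |A| * |B| = 7 * 38 = 266

266


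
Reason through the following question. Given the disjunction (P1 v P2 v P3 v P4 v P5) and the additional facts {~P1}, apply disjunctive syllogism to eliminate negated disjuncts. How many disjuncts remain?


Original disjuncts (5): P1, P2, P3, P4, P5
Negated (eliminate): ~P1
Remaining disjuncts: P2, P3, P4, P5
Count = 5 - 1 = 4

4


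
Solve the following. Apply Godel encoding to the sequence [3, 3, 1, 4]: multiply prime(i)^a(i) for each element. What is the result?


Encode each element as an exponent of the corresponding prime:
  2^3 = 8
  3^3 = 27
  5^1 = 5
  7^4 = 2401
Product = 8 * 27 * 5 * 2401 = 2593080

2593080


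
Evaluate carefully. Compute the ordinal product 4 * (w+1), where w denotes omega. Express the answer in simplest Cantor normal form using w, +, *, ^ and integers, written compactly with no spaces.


Compute 4 * (w+1).
Ordinal * is associative and left-distributive over +, but NOT commutative; for finite n>1, n*w = w but w*n stays w*n.
By left-distributivity: 4 * (w+1) = 4*w + 4*1 = w + 4 = w+4.
Result = w+4

w+4


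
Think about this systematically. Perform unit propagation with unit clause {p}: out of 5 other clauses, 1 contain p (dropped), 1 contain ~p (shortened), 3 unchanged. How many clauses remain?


Satisfied (removed): 1
Shortened (remain): 1
Unchanged (remain): 3
Remaining = 1 + 3 = 4

4


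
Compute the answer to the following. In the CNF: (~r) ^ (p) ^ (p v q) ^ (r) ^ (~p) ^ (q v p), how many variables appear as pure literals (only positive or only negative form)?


Check each variable for pure literal status:
p: mixed (not pure)
q: pure positive
r: mixed (not pure)
Pure literal count = 1

1


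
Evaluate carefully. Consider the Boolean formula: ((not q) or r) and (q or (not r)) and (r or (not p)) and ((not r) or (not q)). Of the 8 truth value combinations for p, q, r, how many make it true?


Evaluate all 8 assignments for p, q, r:
p=0, q=0, r=0: 1
p=0, q=0, r=1: 0
p=0, q=1, r=0: 0
p=0, q=1, r=1: 0
p=1, q=0, r=0: 0
p=1, q=0, r=1: 0
p=1, q=1, r=0: 0
p=1, q=1, r=1: 0
Satisfying count = 1

1


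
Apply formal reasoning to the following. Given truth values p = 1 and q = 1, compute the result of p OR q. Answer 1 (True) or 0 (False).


p = 1, q = 1
Operation: p OR q
Evaluate: 1 OR 1 = 1

1


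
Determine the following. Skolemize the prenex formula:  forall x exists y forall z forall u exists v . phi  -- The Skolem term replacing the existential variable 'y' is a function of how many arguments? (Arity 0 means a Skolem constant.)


Quantifier prefix: forall x exists y forall z forall u exists v
'y' is existentially quantified at position 2.
Universal variables preceding it: x
Skolem function arity = 1

1


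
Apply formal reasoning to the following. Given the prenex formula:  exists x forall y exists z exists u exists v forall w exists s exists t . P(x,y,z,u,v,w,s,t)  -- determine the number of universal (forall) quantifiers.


Quantifier prefix: exists x forall y exists z exists u exists v forall w exists s exists t
Mark each quantifier type:
  E U E E E U E E
Universal count = 2, Existential count = 6
Asked for universal (forall) quantifiers: 2

2


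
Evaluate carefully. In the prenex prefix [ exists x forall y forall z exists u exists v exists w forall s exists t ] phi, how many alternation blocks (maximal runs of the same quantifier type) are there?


Quantifier-type sequence: E A A E E E A E  (A=forall, E=exists)
Group into maximal same-type runs:
  Ex1 | Ax2 | Ex3 | Ax1 | Ex1
Number of blocks = 5

5


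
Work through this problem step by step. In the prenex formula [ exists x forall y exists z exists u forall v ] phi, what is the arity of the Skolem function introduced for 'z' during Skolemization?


Quantifier prefix: exists x forall y exists z exists u forall v
'z' is existentially quantified at position 3.
Universal variables preceding it: y
Skolem function arity = 1

1


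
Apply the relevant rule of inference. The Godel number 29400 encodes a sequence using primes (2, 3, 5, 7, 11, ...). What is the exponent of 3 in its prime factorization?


Factorize 29400 by dividing by 3 repeatedly.
Division steps: 3 divides 29400 exactly 1 time(s).
Exponent of 3 = 1

1


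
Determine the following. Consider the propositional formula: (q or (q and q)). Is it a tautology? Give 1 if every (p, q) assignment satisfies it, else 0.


Check all 4 assignments:
p=0, q=0: 0
p=0, q=1: 1
p=1, q=0: 0
p=1, q=1: 1
Satisfying count = 2/4.
Tautology iff count = 4: no.

0


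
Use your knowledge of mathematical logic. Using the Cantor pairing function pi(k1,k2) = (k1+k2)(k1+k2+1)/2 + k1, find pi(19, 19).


k1 + k2 = 38
(k1+k2)(k1+k2+1)/2 = 38 * 39 / 2 = 741
pi = 741 + 19 = 760

760


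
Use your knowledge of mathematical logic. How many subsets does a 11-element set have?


The power set of a set with n elements has 2^n elements.
|P(S)| = 2^11 = 2048

2048


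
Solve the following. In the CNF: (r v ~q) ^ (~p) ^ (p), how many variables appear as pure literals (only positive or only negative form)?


Check each variable for pure literal status:
p: mixed (not pure)
q: pure negative
r: pure positive
Pure literal count = 2

2


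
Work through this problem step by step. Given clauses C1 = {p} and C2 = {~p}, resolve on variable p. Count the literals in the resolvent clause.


Remove p from C1 and ~p from C2.
C1 remainder: {}
C2 remainder: {}
Union (resolvent): {} (empty clause)
Resolvent has 0 literal(s).

0


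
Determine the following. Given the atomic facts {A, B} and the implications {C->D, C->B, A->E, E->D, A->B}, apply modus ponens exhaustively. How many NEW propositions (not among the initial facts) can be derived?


Initial facts: {A, B}
Apply modus ponens to closure:
  A and A->E  =>  E
  E and E->D  =>  D
Final known: {A, B, D, E}
New propositions: {D, E}
Count = 2

2


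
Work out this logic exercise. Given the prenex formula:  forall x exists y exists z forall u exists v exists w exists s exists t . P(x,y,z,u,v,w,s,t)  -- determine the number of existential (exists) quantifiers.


Quantifier prefix: forall x exists y exists z forall u exists v exists w exists s exists t
Mark each quantifier type:
  U E E U E E E E
Universal count = 2, Existential count = 6
Asked for existential (exists) quantifiers: 6

6


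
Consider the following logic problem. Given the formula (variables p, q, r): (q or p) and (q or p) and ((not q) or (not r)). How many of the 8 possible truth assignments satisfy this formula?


Evaluate all 8 assignments for p, q, r:
p=0, q=0, r=0: 0
p=0, q=0, r=1: 0
p=0, q=1, r=0: 1
p=0, q=1, r=1: 0
p=1, q=0, r=0: 1
p=1, q=0, r=1: 1
p=1, q=1, r=0: 1
p=1, q=1, r=1: 0
Satisfying count = 4

4


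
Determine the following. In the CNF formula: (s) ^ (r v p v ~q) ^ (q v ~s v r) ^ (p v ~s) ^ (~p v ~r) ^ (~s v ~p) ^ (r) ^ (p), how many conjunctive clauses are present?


A CNF formula is a conjunction of clauses.
Clauses are separated by ^.
Counting the conjuncts: 8 clauses.

8


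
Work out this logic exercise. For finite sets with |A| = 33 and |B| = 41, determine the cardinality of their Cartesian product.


The Cartesian product A x B contains all ordered pairs (a, b).
|A x B| = |A| * |B| = 33 * 41 = 1353

1353


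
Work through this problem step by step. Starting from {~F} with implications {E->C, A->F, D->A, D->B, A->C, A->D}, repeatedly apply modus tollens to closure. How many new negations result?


Initial negated facts: {~F}
Apply modus tollens to closure:
  ~F and A->F  =>  ~A
  ~A and D->A  =>  ~D
Final negated: {~A, ~D, ~F}
New negations: {~A, ~D}
Count = 2

2


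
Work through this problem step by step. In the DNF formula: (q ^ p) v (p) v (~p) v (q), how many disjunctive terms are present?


A DNF formula is a disjunction of terms (conjunctions).
Terms are separated by v.
Counting the disjuncts: 4 terms.

4


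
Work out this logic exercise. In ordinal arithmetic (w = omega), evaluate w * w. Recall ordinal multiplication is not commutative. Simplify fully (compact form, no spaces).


Compute w * w.
Ordinal * is associative and left-distributive over +, but NOT commutative; for finite n>1, n*w = w but w*n stays w*n.
w * w = w^2 by definition.
Result = w^2

w^2


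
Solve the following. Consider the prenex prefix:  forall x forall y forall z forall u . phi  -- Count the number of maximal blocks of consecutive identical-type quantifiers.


Quantifier-type sequence: A A A A  (A=forall, E=exists)
Group into maximal same-type runs:
  Ax4
Number of blocks = 1

1


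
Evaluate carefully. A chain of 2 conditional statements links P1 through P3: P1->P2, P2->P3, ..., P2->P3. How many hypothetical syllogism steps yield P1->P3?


With 2 implications in a chain connecting 3 propositions:
P1->P2, P2->P3, ..., P2->P3
Steps needed = (number of implications) - 1 = 2 - 1 = 1

1


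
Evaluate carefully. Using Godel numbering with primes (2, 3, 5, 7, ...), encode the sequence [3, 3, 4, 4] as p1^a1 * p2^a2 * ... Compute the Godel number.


Encode each element as an exponent of the corresponding prime:
  2^3 = 8
  3^3 = 27
  5^4 = 625
  7^4 = 2401
Product = 8 * 27 * 625 * 2401 = 324135000

324135000


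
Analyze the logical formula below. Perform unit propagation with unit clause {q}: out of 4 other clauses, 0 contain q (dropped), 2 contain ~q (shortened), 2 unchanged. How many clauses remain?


Satisfied (removed): 0
Shortened (remain): 2
Unchanged (remain): 2
Remaining = 2 + 2 = 4

4


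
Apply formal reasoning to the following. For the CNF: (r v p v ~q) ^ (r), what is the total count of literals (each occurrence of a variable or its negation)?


Counting literals in each clause:
Clause 1: 3 literal(s)
Clause 2: 1 literal(s)
Total = 4

4


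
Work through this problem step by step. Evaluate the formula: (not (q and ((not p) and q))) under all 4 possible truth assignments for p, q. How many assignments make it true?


Check all 4 assignments:
p=0, q=0: 1
p=0, q=1: 0
p=1, q=0: 1
p=1, q=1: 1
Count of True = 3

3


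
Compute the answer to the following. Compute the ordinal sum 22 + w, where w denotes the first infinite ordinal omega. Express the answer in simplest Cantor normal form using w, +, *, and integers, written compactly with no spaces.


Compute 22 + w.
Ordinal + is associative but NOT commutative; for finite n>0, n + w = w but w + n stays w+n.
Any finite left addend is absorbed by w on the right: 22 + w = w.
Result = w

w


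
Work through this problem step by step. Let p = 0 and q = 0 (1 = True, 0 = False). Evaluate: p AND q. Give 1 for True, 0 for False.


p = 0, q = 0
Operation: p AND q
Evaluate: 0 AND 0 = 0

0


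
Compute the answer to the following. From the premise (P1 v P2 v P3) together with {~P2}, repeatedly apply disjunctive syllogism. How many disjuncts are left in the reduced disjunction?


Original disjuncts (3): P1, P2, P3
Negated (eliminate): ~P2
Remaining disjuncts: P1, P3
Count = 3 - 1 = 2

2


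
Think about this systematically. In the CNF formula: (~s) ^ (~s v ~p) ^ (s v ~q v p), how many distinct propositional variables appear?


Identify each variable that appears in the formula.
Variables found: p, q, s
Count = 3

3


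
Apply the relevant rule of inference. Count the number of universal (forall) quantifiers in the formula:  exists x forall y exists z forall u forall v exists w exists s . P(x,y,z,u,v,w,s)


Quantifier prefix: exists x forall y exists z forall u forall v exists w exists s
Mark each quantifier type:
  E U E U U E E
Universal count = 3, Existential count = 4
Asked for universal (forall) quantifiers: 3

3


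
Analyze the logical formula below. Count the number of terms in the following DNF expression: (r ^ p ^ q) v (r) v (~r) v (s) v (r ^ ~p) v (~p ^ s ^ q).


A DNF formula is a disjunction of terms (conjunctions).
Terms are separated by v.
Counting the disjuncts: 6 terms.

6


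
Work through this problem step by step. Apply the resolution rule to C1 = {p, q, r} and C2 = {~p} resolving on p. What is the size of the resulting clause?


Remove p from C1 and ~p from C2.
C1 remainder: {q, r}
C2 remainder: {}
Union (resolvent): {q, r}
Resolvent has 2 literal(s).

2


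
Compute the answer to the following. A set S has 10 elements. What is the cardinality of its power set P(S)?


The power set of a set with n elements has 2^n elements.
|P(S)| = 2^10 = 1024

1024


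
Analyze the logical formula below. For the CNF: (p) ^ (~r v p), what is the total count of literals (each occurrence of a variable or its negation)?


Counting literals in each clause:
Clause 1: 1 literal(s)
Clause 2: 2 literal(s)
Total = 3

3


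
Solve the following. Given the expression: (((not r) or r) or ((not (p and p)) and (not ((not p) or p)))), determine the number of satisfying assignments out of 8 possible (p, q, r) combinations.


Check all 8 assignments:
p=0, q=0, r=0: 1
p=0, q=0, r=1: 1
p=0, q=1, r=0: 1
p=0, q=1, r=1: 1
p=1, q=0, r=0: 1
p=1, q=0, r=1: 1
p=1, q=1, r=0: 1
p=1, q=1, r=1: 1
Count of True = 8

8


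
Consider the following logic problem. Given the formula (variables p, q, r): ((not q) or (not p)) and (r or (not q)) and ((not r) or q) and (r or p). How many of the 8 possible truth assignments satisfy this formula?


Evaluate all 8 assignments for p, q, r:
p=0, q=0, r=0: 0
p=0, q=0, r=1: 0
p=0, q=1, r=0: 0
p=0, q=1, r=1: 1
p=1, q=0, r=0: 1
p=1, q=0, r=1: 0
p=1, q=1, r=0: 0
p=1, q=1, r=1: 0
Satisfying count = 2

2


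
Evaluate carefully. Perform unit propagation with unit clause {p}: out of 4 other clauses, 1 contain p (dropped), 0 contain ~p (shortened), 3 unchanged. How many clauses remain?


Satisfied (removed): 1
Shortened (remain): 0
Unchanged (remain): 3
Remaining = 0 + 3 = 3

3


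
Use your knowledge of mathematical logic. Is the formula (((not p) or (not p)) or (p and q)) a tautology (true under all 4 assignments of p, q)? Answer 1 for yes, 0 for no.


Check all 4 assignments:
p=0, q=0: 1
p=0, q=1: 1
p=1, q=0: 0
p=1, q=1: 1
Satisfying count = 3/4.
Tautology iff count = 4: no.

0


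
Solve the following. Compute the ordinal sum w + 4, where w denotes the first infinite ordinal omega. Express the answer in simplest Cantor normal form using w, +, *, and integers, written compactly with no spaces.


Compute w + 4.
Ordinal + is associative but NOT commutative; for finite n>0, n + w = w but w + n stays w+n.
w + 4 is already in normal form (a successor ordinal beyond w).
Result = w+4

w+4


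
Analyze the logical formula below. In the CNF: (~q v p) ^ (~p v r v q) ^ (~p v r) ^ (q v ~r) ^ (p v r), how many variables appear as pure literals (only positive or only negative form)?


Check each variable for pure literal status:
p: mixed (not pure)
q: mixed (not pure)
r: mixed (not pure)
Pure literal count = 0

0


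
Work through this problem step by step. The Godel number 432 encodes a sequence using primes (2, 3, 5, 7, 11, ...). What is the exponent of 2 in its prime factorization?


Factorize 432 by dividing by 2 repeatedly.
Division steps: 2 divides 432 exactly 4 time(s).
Exponent of 2 = 4

4
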